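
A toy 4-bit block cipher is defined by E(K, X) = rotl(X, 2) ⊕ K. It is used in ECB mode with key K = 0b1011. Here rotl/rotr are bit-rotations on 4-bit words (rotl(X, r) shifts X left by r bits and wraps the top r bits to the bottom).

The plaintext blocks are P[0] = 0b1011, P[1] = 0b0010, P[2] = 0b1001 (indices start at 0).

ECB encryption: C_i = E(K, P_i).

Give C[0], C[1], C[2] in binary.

C[0]: E(K, 0b1011) = 0b0101.
C[1]: E(K, 0b0010) = 0b0011.
C[2]: E(K, 0b1001) = 0b1101.

C[0] = 0b0101, C[1] = 0b0011, C[2] = 0b1101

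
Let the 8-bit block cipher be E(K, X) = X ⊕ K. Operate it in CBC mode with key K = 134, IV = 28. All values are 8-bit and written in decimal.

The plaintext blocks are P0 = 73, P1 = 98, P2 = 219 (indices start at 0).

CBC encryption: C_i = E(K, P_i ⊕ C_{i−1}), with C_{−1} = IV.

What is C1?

C1 = 55

C0: P0 ⊕ 28 = 85; E(K, 85) = 211.
C1: P1 ⊕ 211 = 177; E(K, 177) = 55.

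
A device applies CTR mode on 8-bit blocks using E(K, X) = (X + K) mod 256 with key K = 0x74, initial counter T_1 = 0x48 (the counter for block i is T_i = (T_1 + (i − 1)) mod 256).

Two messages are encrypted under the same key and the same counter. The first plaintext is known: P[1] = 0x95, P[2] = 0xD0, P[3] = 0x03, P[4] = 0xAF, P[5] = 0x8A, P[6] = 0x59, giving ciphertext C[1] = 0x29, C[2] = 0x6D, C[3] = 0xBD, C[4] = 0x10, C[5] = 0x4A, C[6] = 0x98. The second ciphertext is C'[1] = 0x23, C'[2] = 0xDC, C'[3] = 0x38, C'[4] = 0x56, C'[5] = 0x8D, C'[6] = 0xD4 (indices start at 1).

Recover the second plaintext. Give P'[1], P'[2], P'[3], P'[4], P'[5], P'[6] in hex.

P'[1] = 0x9F, P'[2] = 0x61, P'[3] = 0x86, P'[4] = 0xE9, P'[5] = 0x4D, P'[6] = 0x15

In CTR with a reused counter, both messages share the same keystream S_i, so C_i ⊕ C'_i = P_i ⊕ P'_i and thus P'_i = P_i ⊕ C_i ⊕ C'_i.
P'[1]: 0x95 ⊕ 0x29 ⊕ 0x23 = 0x9F.
P'[2]: 0xD0 ⊕ 0x6D ⊕ 0xDC = 0x61.
P'[3]: 0x03 ⊕ 0xBD ⊕ 0x38 = 0x86.
P'[4]: 0xAF ⊕ 0x10 ⊕ 0x56 = 0xE9.
P'[5]: 0x8A ⊕ 0x4A ⊕ 0x8D = 0x4D.
P'[6]: 0x59 ⊕ 0x98 ⊕ 0xD4 = 0x15.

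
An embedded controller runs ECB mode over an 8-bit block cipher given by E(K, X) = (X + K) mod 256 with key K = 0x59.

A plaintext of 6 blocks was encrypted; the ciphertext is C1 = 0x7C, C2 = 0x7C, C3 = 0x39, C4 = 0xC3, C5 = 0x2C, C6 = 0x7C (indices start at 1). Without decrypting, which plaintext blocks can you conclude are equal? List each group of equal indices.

ECB encrypts each block independently with the same key, so equal ciphertext blocks imply equal plaintext blocks.
C1 = C2 = C6 = 0x7C, so P1 = P2 = P6.

P1 = P2 = P6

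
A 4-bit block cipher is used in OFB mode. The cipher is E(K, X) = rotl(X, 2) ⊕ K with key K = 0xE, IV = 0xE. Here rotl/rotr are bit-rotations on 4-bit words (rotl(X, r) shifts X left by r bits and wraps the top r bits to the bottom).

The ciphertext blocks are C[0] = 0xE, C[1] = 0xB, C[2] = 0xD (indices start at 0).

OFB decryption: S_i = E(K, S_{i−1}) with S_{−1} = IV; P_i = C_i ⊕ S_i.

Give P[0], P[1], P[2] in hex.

P[0] = 0xB, P[1] = 0x0, P[2] = 0xD

P[0]: S = E(K, 0xE) = 0x5; 0xE ⊕ 0x5 = 0xB.
P[1]: S = E(K, 0x5) = 0xB; 0xB ⊕ 0xB = 0x0.
P[2]: S = E(K, 0xB) = 0x0; 0xD ⊕ 0x0 = 0xD.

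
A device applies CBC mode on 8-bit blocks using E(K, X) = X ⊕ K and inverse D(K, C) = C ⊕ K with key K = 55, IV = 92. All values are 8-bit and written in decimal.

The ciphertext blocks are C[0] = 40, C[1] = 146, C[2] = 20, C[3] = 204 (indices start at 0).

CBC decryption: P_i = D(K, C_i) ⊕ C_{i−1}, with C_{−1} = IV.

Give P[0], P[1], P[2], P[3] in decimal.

P[0] = 67, P[1] = 141, P[2] = 177, P[3] = 239

P[0]: D(K, 40) = 31; 31 ⊕ 92 = 67.
P[1]: D(K, 146) = 165; 165 ⊕ 40 = 141.
P[2]: D(K, 20) = 35; 35 ⊕ 146 = 177.
P[3]: D(K, 204) = 251; 251 ⊕ 20 = 239.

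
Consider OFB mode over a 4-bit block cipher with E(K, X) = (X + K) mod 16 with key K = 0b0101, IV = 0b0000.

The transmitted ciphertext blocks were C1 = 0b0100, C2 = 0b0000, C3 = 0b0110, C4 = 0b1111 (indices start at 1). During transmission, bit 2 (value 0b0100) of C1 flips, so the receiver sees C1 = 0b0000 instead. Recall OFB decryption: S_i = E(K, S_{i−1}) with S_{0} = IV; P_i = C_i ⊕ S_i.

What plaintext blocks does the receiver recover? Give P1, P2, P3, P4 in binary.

P1 = 0b0101, P2 = 0b1010, P3 = 0b1001, P4 = 0b1011

Only C1 changed, to 0b0000. In OFB, a change in C_i flips the same bit in P_i only; the keystream is unaffected. Decrypting the received ciphertext:
P1: S = E(K, 0b0000) = 0b0101; 0b0000 ⊕ 0b0101 = 0b0101.
P2: S = E(K, 0b0101) = 0b1010; 0b0000 ⊕ 0b1010 = 0b1010.
P3: S = E(K, 0b1010) = 0b1111; 0b0110 ⊕ 0b1111 = 0b1001.
P4: S = E(K, 0b1111) = 0b0100; 0b1111 ⊕ 0b0100 = 0b1011.
Blocks that differ from the original plaintext: P1.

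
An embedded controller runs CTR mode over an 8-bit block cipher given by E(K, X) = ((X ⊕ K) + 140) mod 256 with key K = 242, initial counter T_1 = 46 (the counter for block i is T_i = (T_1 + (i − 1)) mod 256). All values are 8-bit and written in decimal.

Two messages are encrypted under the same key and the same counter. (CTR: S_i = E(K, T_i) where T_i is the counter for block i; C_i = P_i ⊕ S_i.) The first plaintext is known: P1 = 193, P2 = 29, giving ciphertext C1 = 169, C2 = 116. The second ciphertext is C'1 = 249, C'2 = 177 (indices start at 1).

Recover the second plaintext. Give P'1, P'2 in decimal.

P'1 = 145, P'2 = 216

In CTR with a reused counter, both messages share the same keystream S_i, so C_i ⊕ C'_i = P_i ⊕ P'_i and thus P'_i = P_i ⊕ C_i ⊕ C'_i.
P'1: 193 ⊕ 169 ⊕ 249 = 145.
P'2: 29 ⊕ 116 ⊕ 177 = 216.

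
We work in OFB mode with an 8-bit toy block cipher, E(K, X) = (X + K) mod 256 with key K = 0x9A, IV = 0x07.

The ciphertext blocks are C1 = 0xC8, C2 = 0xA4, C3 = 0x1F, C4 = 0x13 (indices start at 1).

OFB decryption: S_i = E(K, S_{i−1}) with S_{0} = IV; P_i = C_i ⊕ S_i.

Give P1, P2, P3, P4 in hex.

P1: S = E(K, 0x07) = 0xA1; 0xC8 ⊕ 0xA1 = 0x69.
P2: S = E(K, 0xA1) = 0x3B; 0xA4 ⊕ 0x3B = 0x9F.
P3: S = E(K, 0x3B) = 0xD5; 0x1F ⊕ 0xD5 = 0xCA.
P4: S = E(K, 0xD5) = 0x6F; 0x13 ⊕ 0x6F = 0x7C.

P1 = 0x69, P2 = 0x9F, P3 = 0xCA, P4 = 0x7C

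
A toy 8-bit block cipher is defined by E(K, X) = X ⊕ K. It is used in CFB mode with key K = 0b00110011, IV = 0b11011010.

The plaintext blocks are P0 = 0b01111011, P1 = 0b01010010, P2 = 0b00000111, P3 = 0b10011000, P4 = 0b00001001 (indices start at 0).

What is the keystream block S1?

0b10100001

CFB encryption: C_i = P_i ⊕ E(K, C_{i−1}), with C_{−1} = IV.
C0: E(K, 0b11011010) = 0b11101001; 0b01111011 ⊕ 0b11101001 = 0b10010010.
C1: E(K, 0b10010010) = 0b10100001; 0b01010010 ⊕ 0b10100001 = 0b11110011.
So S1 = 0b10100001.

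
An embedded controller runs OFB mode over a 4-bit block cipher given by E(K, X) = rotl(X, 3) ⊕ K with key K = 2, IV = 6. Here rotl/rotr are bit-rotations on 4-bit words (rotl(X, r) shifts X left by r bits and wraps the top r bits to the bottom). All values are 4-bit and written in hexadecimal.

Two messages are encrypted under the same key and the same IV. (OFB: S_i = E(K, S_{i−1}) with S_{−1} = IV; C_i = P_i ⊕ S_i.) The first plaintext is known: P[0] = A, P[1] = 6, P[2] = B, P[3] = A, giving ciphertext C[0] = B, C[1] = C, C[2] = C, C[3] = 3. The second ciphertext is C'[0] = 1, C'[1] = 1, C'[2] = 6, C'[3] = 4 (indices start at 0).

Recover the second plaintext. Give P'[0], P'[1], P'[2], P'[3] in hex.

In OFB with a reused IV, both messages share the same keystream S_i, so C_i ⊕ C'_i = P_i ⊕ P'_i and thus P'_i = P_i ⊕ C_i ⊕ C'_i.
P'[0]: A ⊕ B ⊕ 1 = 0.
P'[1]: 6 ⊕ C ⊕ 1 = B.
P'[2]: B ⊕ C ⊕ 6 = 1.
P'[3]: A ⊕ 3 ⊕ 4 = D.

P'[0] = 0, P'[1] = B, P'[2] = 1, P'[3] = D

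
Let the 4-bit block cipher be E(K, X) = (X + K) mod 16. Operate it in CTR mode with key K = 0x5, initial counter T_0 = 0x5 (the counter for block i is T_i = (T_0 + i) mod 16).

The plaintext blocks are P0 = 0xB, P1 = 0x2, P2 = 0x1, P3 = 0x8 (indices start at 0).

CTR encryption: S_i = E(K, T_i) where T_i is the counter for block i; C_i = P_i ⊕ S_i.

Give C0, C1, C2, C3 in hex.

C0: T = 0x5, S = E(K, T) = 0xA; 0xB ⊕ 0xA = 0x1.
C1: T = 0x6, S = E(K, T) = 0xB; 0x2 ⊕ 0xB = 0x9.
C2: T = 0x7, S = E(K, T) = 0xC; 0x1 ⊕ 0xC = 0xD.
C3: T = 0x8, S = E(K, T) = 0xD; 0x8 ⊕ 0xD = 0x5.

C0 = 0x1, C1 = 0x9, C2 = 0xD, C3 = 0x5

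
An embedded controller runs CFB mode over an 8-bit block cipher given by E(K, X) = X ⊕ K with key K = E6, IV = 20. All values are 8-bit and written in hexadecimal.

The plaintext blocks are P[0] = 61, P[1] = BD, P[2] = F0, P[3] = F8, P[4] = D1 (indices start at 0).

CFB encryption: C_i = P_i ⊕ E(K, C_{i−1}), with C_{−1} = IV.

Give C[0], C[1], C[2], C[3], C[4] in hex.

C[0] = A7, C[1] = FC, C[2] = EA, C[3] = F4, C[4] = C3

C[0]: E(K, 20) = C6; 61 ⊕ C6 = A7.
C[1]: E(K, A7) = 41; BD ⊕ 41 = FC.
C[2]: E(K, FC) = 1A; F0 ⊕ 1A = EA.
C[3]: E(K, EA) = 0C; F8 ⊕ 0C = F4.
C[4]: E(K, F4) = 12; D1 ⊕ 12 = C3.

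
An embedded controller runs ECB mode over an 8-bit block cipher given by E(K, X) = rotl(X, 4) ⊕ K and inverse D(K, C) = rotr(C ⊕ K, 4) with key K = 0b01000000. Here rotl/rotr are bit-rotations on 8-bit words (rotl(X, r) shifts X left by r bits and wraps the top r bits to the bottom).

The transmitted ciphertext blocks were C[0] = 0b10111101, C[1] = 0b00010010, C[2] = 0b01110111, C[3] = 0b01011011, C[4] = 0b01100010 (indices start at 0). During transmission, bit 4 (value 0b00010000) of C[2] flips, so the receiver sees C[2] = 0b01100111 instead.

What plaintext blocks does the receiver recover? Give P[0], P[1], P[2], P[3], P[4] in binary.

ECB decryption: P_i = D(K, C_i).
Only C[2] changed, to 0b01100111. In ECB, a change in C_i affects only P_i. Decrypting the received ciphertext:
P[0]: D(K, 0b10111101) = 0b11011111.
P[1]: D(K, 0b00010010) = 0b00100101.
P[2]: D(K, 0b01100111) = 0b01110010.
P[3]: D(K, 0b01011011) = 0b10110001.
P[4]: D(K, 0b01100010) = 0b00100010.
Blocks that differ from the original plaintext: P[2].

P[0] = 0b11011111, P[1] = 0b00100101, P[2] = 0b01110010, P[3] = 0b10110001, P[4] = 0b00100010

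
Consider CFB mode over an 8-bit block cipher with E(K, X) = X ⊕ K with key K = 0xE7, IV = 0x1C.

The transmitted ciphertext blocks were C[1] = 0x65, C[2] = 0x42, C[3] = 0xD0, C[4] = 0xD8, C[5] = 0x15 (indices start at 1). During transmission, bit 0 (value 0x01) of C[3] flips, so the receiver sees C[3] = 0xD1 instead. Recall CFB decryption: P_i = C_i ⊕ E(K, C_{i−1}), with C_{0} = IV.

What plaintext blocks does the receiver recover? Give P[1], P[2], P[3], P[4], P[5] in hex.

Only C[3] changed, to 0xD1. In CFB, a change in C_i flips the same bit in P_i and garbles P_{i+1}. Decrypting the received ciphertext:
P[1]: E(K, 0x1C) = 0xFB; 0x65 ⊕ 0xFB = 0x9E.
P[2]: E(K, 0x65) = 0x82; 0x42 ⊕ 0x82 = 0xC0.
P[3]: E(K, 0x42) = 0xA5; 0xD1 ⊕ 0xA5 = 0x74.
P[4]: E(K, 0xD1) = 0x36; 0xD8 ⊕ 0x36 = 0xEE.
P[5]: E(K, 0xD8) = 0x3F; 0x15 ⊕ 0x3F = 0x2A.
Blocks that differ from the original plaintext: P[3], P[4].

P[1] = 0x9E, P[2] = 0xC0, P[3] = 0x74, P[4] = 0xEE, P[5] = 0x2A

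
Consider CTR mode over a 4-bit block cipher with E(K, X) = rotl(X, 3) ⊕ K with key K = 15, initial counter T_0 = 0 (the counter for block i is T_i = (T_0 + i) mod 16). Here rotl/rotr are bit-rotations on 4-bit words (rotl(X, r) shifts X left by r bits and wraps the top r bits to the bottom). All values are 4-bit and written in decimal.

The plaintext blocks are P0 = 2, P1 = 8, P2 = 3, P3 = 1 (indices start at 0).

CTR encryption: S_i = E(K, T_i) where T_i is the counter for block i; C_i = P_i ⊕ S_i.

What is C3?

C0: T = 0, S = E(K, T) = 15; 2 ⊕ 15 = 13.
C1: T = 1, S = E(K, T) = 7; 8 ⊕ 7 = 15.
C2: T = 2, S = E(K, T) = 14; 3 ⊕ 14 = 13.
C3: T = 3, S = E(K, T) = 6; 1 ⊕ 6 = 7.

C3 = 7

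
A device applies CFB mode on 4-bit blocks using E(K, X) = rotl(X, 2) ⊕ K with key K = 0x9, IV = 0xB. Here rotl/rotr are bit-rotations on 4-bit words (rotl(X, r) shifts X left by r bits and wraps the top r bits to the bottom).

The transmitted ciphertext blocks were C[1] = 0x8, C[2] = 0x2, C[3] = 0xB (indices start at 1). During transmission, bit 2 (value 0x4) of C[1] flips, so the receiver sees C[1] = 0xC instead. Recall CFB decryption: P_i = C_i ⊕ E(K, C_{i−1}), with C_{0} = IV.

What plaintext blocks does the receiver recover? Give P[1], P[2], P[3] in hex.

Only C[1] changed, to 0xC. In CFB, a change in C_i flips the same bit in P_i and garbles P_{i+1}. Decrypting the received ciphertext:
P[1]: E(K, 0xB) = 0x7; 0xC ⊕ 0x7 = 0xB.
P[2]: E(K, 0xC) = 0xA; 0x2 ⊕ 0xA = 0x8.
P[3]: E(K, 0x2) = 0x1; 0xB ⊕ 0x1 = 0xA.
Blocks that differ from the original plaintext: P[1], P[2].

P[1] = 0xB, P[2] = 0x8, P[3] = 0xA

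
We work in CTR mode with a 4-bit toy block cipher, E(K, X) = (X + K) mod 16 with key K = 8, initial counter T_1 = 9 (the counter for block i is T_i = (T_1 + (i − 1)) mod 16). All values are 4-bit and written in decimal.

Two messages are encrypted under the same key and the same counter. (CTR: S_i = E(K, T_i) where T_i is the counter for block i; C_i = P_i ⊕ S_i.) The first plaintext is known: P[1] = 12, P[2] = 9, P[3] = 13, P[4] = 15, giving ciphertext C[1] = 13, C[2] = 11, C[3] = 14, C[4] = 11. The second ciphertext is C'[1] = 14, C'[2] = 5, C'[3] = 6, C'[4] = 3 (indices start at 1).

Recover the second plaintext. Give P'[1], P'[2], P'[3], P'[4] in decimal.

In CTR with a reused counter, both messages share the same keystream S_i, so C_i ⊕ C'_i = P_i ⊕ P'_i and thus P'_i = P_i ⊕ C_i ⊕ C'_i.
P'[1]: 12 ⊕ 13 ⊕ 14 = 15.
P'[2]: 9 ⊕ 11 ⊕ 5 = 7.
P'[3]: 13 ⊕ 14 ⊕ 6 = 5.
P'[4]: 15 ⊕ 11 ⊕ 3 = 7.

P'[1] = 15, P'[2] = 7, P'[3] = 5, P'[4] = 7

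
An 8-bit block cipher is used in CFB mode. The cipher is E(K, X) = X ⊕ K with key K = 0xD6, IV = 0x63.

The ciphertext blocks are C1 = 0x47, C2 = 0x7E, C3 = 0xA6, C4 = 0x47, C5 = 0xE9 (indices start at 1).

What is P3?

CFB decryption: P_i = C_i ⊕ E(K, C_{i−1}), with C_{0} = IV.
P3: E(K, 0x7E) = 0xA8; 0xA6 ⊕ 0xA8 = 0x0E.

P3 = 0x0E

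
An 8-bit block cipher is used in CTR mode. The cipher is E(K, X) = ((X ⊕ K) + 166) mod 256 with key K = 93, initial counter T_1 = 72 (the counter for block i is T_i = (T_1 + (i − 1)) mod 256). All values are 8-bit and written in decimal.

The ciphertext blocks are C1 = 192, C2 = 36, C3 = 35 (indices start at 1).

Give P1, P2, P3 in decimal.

CTR decryption: S_i = E(K, T_i) where T_i is the counter for block i; P_i = C_i ⊕ S_i.
P1: T = 72, S = E(K, T) = 187; 192 ⊕ 187 = 123.
P2: T = 73, S = E(K, T) = 186; 36 ⊕ 186 = 158.
P3: T = 74, S = E(K, T) = 189; 35 ⊕ 189 = 158.

P1 = 123, P2 = 158, P3 = 158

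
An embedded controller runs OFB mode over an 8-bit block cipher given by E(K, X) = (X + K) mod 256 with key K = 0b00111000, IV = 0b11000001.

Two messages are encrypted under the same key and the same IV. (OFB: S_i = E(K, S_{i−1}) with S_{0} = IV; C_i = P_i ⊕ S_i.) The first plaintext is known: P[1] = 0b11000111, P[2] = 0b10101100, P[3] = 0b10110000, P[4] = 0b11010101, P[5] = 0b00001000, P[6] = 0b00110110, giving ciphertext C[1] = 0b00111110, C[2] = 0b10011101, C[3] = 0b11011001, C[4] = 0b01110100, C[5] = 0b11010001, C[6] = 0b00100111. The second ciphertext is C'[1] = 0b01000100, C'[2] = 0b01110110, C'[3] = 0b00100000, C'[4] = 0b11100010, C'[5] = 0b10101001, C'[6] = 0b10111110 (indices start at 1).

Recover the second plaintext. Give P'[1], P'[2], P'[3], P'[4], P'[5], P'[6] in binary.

P'[1] = 0b10111101, P'[2] = 0b01000111, P'[3] = 0b01001001, P'[4] = 0b01000011, P'[5] = 0b01110000, P'[6] = 0b10101111

In OFB with a reused IV, both messages share the same keystream S_i, so C_i ⊕ C'_i = P_i ⊕ P'_i and thus P'_i = P_i ⊕ C_i ⊕ C'_i.
P'[1]: 0b11000111 ⊕ 0b00111110 ⊕ 0b01000100 = 0b10111101.
P'[2]: 0b10101100 ⊕ 0b10011101 ⊕ 0b01110110 = 0b01000111.
P'[3]: 0b10110000 ⊕ 0b11011001 ⊕ 0b00100000 = 0b01001001.
P'[4]: 0b11010101 ⊕ 0b01110100 ⊕ 0b11100010 = 0b01000011.
P'[5]: 0b00001000 ⊕ 0b11010001 ⊕ 0b10101001 = 0b01110000.
P'[6]: 0b00110110 ⊕ 0b00100111 ⊕ 0b10111110 = 0b10101111.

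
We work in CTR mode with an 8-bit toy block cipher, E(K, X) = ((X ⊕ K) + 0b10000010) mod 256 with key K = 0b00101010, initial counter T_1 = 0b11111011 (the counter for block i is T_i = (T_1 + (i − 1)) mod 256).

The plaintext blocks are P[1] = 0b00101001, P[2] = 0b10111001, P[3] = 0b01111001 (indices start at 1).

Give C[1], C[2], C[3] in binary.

CTR encryption: S_i = E(K, T_i) where T_i is the counter for block i; C_i = P_i ⊕ S_i.
C[1]: T = 0b11111011, S = E(K, T) = 0b01010011; 0b00101001 ⊕ 0b01010011 = 0b01111010.
C[2]: T = 0b11111100, S = E(K, T) = 0b01011000; 0b10111001 ⊕ 0b01011000 = 0b11100001.
C[3]: T = 0b11111101, S = E(K, T) = 0b01011001; 0b01111001 ⊕ 0b01011001 = 0b00100000.

C[1] = 0b01111010, C[2] = 0b11100001, C[3] = 0b00100000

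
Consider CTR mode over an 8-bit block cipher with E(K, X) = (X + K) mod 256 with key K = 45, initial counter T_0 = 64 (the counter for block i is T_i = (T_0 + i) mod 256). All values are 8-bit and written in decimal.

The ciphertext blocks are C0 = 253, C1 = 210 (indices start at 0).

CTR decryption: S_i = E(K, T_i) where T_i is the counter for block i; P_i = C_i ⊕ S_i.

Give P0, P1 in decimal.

P0 = 144, P1 = 188

P0: T = 64, S = E(K, T) = 109; 253 ⊕ 109 = 144.
P1: T = 65, S = E(K, T) = 110; 210 ⊕ 110 = 188.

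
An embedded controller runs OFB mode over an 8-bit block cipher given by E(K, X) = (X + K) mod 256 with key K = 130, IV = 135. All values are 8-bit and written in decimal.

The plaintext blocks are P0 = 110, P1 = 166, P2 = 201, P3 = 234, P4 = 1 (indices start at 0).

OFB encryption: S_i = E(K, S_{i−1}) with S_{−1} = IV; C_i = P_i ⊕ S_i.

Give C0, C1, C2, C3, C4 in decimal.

C0 = 103, C1 = 45, C2 = 196, C3 = 101, C4 = 16

C0: S = E(K, 135) = 9; 110 ⊕ 9 = 103.
C1: S = E(K, 9) = 139; 166 ⊕ 139 = 45.
C2: S = E(K, 139) = 13; 201 ⊕ 13 = 196.
C3: S = E(K, 13) = 143; 234 ⊕ 143 = 101.
C4: S = E(K, 143) = 17; 1 ⊕ 17 = 16.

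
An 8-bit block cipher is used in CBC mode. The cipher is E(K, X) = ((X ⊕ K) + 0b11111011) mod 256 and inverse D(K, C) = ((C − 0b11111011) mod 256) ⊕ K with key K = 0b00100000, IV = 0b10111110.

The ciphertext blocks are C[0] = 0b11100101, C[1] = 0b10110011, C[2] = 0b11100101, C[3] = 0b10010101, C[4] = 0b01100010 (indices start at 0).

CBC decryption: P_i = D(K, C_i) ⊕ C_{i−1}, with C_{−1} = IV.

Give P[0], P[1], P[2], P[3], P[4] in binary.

P[0] = 0b01110100, P[1] = 0b01111101, P[2] = 0b01111001, P[3] = 0b01011111, P[4] = 0b11010010

P[0]: D(K, 0b11100101) = 0b11001010; 0b11001010 ⊕ 0b10111110 = 0b01110100.
P[1]: D(K, 0b10110011) = 0b10011000; 0b10011000 ⊕ 0b11100101 = 0b01111101.
P[2]: D(K, 0b11100101) = 0b11001010; 0b11001010 ⊕ 0b10110011 = 0b01111001.
P[3]: D(K, 0b10010101) = 0b10111010; 0b10111010 ⊕ 0b11100101 = 0b01011111.
P[4]: D(K, 0b01100010) = 0b01000111; 0b01000111 ⊕ 0b10010101 = 0b11010010.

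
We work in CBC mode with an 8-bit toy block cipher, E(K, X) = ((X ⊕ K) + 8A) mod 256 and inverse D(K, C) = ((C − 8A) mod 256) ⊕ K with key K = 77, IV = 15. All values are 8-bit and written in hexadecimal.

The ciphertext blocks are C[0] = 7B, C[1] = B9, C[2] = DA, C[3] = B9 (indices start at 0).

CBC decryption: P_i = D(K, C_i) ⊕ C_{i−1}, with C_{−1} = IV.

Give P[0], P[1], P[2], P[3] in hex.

P[0]: D(K, 7B) = 86; 86 ⊕ 15 = 93.
P[1]: D(K, B9) = 58; 58 ⊕ 7B = 23.
P[2]: D(K, DA) = 27; 27 ⊕ B9 = 9E.
P[3]: D(K, B9) = 58; 58 ⊕ DA = 82.

P[0] = 93, P[1] = 23, P[2] = 9E, P[3] = 82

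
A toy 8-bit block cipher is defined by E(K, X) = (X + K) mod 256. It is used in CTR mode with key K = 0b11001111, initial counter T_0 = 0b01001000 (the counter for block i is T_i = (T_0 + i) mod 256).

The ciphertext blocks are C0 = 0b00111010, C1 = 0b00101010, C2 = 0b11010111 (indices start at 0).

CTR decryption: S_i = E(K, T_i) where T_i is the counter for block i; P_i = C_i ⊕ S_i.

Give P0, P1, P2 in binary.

P0: T = 0b01001000, S = E(K, T) = 0b00010111; 0b00111010 ⊕ 0b00010111 = 0b00101101.
P1: T = 0b01001001, S = E(K, T) = 0b00011000; 0b00101010 ⊕ 0b00011000 = 0b00110010.
P2: T = 0b01001010, S = E(K, T) = 0b00011001; 0b11010111 ⊕ 0b00011001 = 0b11001110.

P0 = 0b00101101, P1 = 0b00110010, P2 = 0b11001110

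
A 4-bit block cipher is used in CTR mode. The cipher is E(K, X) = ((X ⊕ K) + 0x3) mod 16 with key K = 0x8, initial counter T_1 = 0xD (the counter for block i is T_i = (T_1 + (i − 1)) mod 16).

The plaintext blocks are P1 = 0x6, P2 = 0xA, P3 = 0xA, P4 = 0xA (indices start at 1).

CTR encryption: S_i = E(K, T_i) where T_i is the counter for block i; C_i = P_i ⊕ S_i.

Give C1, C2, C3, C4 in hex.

C1 = 0xE, C2 = 0x3, C3 = 0x0, C4 = 0x1

C1: T = 0xD, S = E(K, T) = 0x8; 0x6 ⊕ 0x8 = 0xE.
C2: T = 0xE, S = E(K, T) = 0x9; 0xA ⊕ 0x9 = 0x3.
C3: T = 0xF, S = E(K, T) = 0xA; 0xA ⊕ 0xA = 0x0.
C4: T = 0x0, S = E(K, T) = 0xB; 0xA ⊕ 0xB = 0x1.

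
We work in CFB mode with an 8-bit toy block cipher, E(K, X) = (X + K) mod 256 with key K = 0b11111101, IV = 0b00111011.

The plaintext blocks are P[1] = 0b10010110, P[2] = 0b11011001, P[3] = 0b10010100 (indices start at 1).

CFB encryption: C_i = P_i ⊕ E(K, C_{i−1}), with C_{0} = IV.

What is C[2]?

C[2] = 0b01110010

C[1]: E(K, 0b00111011) = 0b00111000; 0b10010110 ⊕ 0b00111000 = 0b10101110.
C[2]: E(K, 0b10101110) = 0b10101011; 0b11011001 ⊕ 0b10101011 = 0b01110010.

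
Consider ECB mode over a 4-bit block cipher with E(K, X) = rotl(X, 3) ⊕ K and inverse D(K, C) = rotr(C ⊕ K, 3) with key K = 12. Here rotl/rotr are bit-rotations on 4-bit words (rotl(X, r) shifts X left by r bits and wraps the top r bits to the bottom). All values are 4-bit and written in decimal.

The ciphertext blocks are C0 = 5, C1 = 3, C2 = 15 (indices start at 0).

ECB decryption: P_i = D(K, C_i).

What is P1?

P1: D(K, 3) = 15.

P1 = 15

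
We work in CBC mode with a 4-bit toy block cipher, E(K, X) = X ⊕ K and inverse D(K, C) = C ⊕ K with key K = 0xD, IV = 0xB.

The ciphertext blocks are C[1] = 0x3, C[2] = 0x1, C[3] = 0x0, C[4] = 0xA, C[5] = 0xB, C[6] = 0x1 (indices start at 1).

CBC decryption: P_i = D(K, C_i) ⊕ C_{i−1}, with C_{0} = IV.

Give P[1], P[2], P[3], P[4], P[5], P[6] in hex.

P[1] = 0x5, P[2] = 0xF, P[3] = 0xC, P[4] = 0x7, P[5] = 0xC, P[6] = 0x7

P[1]: D(K, 0x3) = 0xE; 0xE ⊕ 0xB = 0x5.
P[2]: D(K, 0x1) = 0xC; 0xC ⊕ 0x3 = 0xF.
P[3]: D(K, 0x0) = 0xD; 0xD ⊕ 0x1 = 0xC.
P[4]: D(K, 0xA) = 0x7; 0x7 ⊕ 0x0 = 0x7.
P[5]: D(K, 0xB) = 0x6; 0x6 ⊕ 0xA = 0xC.
P[6]: D(K, 0x1) = 0xC; 0xC ⊕ 0xB = 0x7.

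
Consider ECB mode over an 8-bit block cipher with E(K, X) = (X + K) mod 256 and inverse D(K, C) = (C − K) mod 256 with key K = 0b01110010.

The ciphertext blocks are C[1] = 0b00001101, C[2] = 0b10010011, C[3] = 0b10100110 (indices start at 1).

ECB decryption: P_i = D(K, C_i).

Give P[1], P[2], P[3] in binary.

P[1]: D(K, 0b00001101) = 0b10011011.
P[2]: D(K, 0b10010011) = 0b00100001.
P[3]: D(K, 0b10100110) = 0b00110100.

P[1] = 0b10011011, P[2] = 0b00100001, P[3] = 0b00110100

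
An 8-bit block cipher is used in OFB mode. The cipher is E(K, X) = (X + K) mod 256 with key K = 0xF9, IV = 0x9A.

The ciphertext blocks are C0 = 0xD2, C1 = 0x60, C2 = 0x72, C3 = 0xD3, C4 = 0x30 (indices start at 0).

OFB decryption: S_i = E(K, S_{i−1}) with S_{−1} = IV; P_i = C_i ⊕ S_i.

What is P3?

P0: S = E(K, 0x9A) = 0x93; 0xD2 ⊕ 0x93 = 0x41.
P1: S = E(K, 0x93) = 0x8C; 0x60 ⊕ 0x8C = 0xEC.
P2: S = E(K, 0x8C) = 0x85; 0x72 ⊕ 0x85 = 0xF7.
P3: S = E(K, 0x85) = 0x7E; 0xD3 ⊕ 0x7E = 0xAD.

P3 = 0xAD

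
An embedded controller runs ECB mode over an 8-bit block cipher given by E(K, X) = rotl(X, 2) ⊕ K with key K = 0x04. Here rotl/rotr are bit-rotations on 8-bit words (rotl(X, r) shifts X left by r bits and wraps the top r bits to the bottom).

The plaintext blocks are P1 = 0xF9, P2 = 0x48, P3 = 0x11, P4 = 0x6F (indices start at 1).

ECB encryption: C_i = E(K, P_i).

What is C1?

C1 = 0xE3

C1: E(K, 0xF9) = 0xE3.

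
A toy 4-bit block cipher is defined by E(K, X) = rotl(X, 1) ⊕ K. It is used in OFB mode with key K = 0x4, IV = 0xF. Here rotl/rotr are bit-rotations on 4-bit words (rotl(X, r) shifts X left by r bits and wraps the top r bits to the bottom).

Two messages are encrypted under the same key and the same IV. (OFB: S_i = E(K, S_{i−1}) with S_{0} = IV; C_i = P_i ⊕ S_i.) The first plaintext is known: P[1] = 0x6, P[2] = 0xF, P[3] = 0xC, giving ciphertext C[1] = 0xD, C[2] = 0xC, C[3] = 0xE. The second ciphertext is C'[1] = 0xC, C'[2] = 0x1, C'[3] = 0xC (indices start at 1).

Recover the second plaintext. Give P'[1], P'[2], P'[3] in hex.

In OFB with a reused IV, both messages share the same keystream S_i, so C_i ⊕ C'_i = P_i ⊕ P'_i and thus P'_i = P_i ⊕ C_i ⊕ C'_i.
P'[1]: 0x6 ⊕ 0xD ⊕ 0xC = 0x7.
P'[2]: 0xF ⊕ 0xC ⊕ 0x1 = 0x2.
P'[3]: 0xC ⊕ 0xE ⊕ 0xC = 0xE.

P'[1] = 0x7, P'[2] = 0x2, P'[3] = 0xE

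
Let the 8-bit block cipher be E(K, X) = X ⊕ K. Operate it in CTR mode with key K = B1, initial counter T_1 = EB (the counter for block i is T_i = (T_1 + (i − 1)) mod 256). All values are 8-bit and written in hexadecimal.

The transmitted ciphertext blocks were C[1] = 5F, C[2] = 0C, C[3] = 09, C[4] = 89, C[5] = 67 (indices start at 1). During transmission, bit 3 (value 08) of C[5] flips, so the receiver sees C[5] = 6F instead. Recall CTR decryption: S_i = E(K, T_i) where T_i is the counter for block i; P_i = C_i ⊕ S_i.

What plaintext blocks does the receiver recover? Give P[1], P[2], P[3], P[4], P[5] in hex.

P[1] = 05, P[2] = 51, P[3] = 55, P[4] = D6, P[5] = 31

Only C[5] changed, to 6F. In CTR, a change in C_i flips the same bit in P_i only; the keystream is unaffected. Decrypting the received ciphertext:
P[1]: T = EB, S = E(K, T) = 5A; 5F ⊕ 5A = 05.
P[2]: T = EC, S = E(K, T) = 5D; 0C ⊕ 5D = 51.
P[3]: T = ED, S = E(K, T) = 5C; 09 ⊕ 5C = 55.
P[4]: T = EE, S = E(K, T) = 5F; 89 ⊕ 5F = D6.
P[5]: T = EF, S = E(K, T) = 5E; 6F ⊕ 5E = 31.
Blocks that differ from the original plaintext: P[5].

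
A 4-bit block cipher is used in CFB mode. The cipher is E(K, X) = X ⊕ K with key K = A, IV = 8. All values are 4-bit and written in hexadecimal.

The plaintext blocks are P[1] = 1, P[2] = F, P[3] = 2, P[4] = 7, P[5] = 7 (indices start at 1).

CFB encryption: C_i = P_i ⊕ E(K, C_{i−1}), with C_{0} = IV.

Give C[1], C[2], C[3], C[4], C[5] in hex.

C[1] = 3, C[2] = 6, C[3] = E, C[4] = 3, C[5] = E

C[1]: E(K, 8) = 2; 1 ⊕ 2 = 3.
C[2]: E(K, 3) = 9; F ⊕ 9 = 6.
C[3]: E(K, 6) = C; 2 ⊕ C = E.
C[4]: E(K, E) = 4; 7 ⊕ 4 = 3.
C[5]: E(K, 3) = 9; 7 ⊕ 9 = E.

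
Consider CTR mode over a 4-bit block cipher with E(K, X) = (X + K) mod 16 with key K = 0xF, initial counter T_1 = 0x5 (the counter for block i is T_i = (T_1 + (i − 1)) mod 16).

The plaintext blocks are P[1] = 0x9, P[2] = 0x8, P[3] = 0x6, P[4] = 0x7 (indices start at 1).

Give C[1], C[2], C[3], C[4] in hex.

C[1] = 0xD, C[2] = 0xD, C[3] = 0x0, C[4] = 0x0

CTR encryption: S_i = E(K, T_i) where T_i is the counter for block i; C_i = P_i ⊕ S_i.
C[1]: T = 0x5, S = E(K, T) = 0x4; 0x9 ⊕ 0x4 = 0xD.
C[2]: T = 0x6, S = E(K, T) = 0x5; 0x8 ⊕ 0x5 = 0xD.
C[3]: T = 0x7, S = E(K, T) = 0x6; 0x6 ⊕ 0x6 = 0x0.
C[4]: T = 0x8, S = E(K, T) = 0x7; 0x7 ⊕ 0x7 = 0x0.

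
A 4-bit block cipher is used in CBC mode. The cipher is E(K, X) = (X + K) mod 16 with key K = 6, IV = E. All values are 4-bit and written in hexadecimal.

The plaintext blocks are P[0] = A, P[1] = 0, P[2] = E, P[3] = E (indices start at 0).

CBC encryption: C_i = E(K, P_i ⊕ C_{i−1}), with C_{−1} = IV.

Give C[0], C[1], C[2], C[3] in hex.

C[0] = A, C[1] = 0, C[2] = 4, C[3] = 0

C[0]: P[0] ⊕ E = 4; E(K, 4) = A.
C[1]: P[1] ⊕ A = A; E(K, A) = 0.
C[2]: P[2] ⊕ 0 = E; E(K, E) = 4.
C[3]: P[3] ⊕ 4 = A; E(K, A) = 0.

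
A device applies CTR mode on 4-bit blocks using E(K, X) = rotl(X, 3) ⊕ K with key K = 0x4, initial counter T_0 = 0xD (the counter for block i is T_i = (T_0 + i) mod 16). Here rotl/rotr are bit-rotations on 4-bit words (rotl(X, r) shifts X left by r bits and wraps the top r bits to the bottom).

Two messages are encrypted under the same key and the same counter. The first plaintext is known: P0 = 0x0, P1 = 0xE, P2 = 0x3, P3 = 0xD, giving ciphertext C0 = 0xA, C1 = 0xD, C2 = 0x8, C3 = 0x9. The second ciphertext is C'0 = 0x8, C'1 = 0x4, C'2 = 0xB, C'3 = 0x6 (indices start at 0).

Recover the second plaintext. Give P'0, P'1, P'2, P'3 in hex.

P'0 = 0x2, P'1 = 0x7, P'2 = 0x0, P'3 = 0x2

In CTR with a reused counter, both messages share the same keystream S_i, so C_i ⊕ C'_i = P_i ⊕ P'_i and thus P'_i = P_i ⊕ C_i ⊕ C'_i.
P'0: 0x0 ⊕ 0xA ⊕ 0x8 = 0x2.
P'1: 0xE ⊕ 0xD ⊕ 0x4 = 0x7.
P'2: 0x3 ⊕ 0x8 ⊕ 0xB = 0x0.
P'3: 0xD ⊕ 0x9 ⊕ 0x6 = 0x2.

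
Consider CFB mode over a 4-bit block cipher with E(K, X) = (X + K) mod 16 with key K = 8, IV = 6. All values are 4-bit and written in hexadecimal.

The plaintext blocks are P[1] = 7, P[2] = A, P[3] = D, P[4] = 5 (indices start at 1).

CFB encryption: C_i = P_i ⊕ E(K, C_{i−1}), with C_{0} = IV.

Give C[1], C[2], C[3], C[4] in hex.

C[1] = 9, C[2] = B, C[3] = E, C[4] = 3

C[1]: E(K, 6) = E; 7 ⊕ E = 9.
C[2]: E(K, 9) = 1; A ⊕ 1 = B.
C[3]: E(K, B) = 3; D ⊕ 3 = E.
C[4]: E(K, E) = 6; 5 ⊕ 6 = 3.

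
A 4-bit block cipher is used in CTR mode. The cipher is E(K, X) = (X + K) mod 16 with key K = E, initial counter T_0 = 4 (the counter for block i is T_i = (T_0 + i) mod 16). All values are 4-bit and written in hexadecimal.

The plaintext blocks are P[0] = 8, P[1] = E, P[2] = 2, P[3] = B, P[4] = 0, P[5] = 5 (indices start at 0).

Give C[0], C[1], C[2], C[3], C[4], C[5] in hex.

C[0] = A, C[1] = D, C[2] = 6, C[3] = E, C[4] = 6, C[5] = 2

CTR encryption: S_i = E(K, T_i) where T_i is the counter for block i; C_i = P_i ⊕ S_i.
C[0]: T = 4, S = E(K, T) = 2; 8 ⊕ 2 = A.
C[1]: T = 5, S = E(K, T) = 3; E ⊕ 3 = D.
C[2]: T = 6, S = E(K, T) = 4; 2 ⊕ 4 = 6.
C[3]: T = 7, S = E(K, T) = 5; B ⊕ 5 = E.
C[4]: T = 8, S = E(K, T) = 6; 0 ⊕ 6 = 6.
C[5]: T = 9, S = E(K, T) = 7; 5 ⊕ 7 = 2.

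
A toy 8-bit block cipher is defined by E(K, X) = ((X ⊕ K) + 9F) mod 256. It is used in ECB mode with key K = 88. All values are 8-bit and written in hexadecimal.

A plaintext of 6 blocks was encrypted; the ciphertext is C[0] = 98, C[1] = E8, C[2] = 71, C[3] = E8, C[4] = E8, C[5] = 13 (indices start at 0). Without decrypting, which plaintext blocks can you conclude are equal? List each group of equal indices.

ECB encrypts each block independently with the same key, so equal ciphertext blocks imply equal plaintext blocks.
C[1] = C[3] = C[4] = E8, so P[1] = P[3] = P[4].

P[1] = P[3] = P[4]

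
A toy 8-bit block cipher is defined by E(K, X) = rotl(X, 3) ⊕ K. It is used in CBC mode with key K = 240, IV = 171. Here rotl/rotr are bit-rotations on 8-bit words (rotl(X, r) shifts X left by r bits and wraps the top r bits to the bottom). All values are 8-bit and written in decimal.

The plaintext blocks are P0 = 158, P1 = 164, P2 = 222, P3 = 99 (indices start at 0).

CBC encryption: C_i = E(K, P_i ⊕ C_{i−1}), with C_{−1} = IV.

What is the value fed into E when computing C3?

157

C0: P0 ⊕ 171 = 53; E(K, 53) = 89.
C1: P1 ⊕ 89 = 253; E(K, 253) = 31.
C2: P2 ⊕ 31 = 193; E(K, 193) = 254.
C3: P3 ⊕ 254 = 157; E(K, 157) = 28.
So the input to E for block 3 is 157.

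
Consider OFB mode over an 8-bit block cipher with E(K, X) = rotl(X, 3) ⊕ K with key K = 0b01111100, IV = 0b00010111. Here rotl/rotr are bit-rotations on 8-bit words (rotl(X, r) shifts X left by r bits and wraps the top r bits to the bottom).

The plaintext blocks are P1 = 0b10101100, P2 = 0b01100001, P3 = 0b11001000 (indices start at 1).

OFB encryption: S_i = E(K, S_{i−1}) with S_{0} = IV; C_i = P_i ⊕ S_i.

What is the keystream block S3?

C1: S = E(K, 0b00010111) = 0b11000100; 0b10101100 ⊕ 0b11000100 = 0b01101000.
C2: S = E(K, 0b11000100) = 0b01011010; 0b01100001 ⊕ 0b01011010 = 0b00111011.
C3: S = E(K, 0b01011010) = 0b10101110; 0b11001000 ⊕ 0b10101110 = 0b01100110.
So S3 = 0b10101110.

0b10101110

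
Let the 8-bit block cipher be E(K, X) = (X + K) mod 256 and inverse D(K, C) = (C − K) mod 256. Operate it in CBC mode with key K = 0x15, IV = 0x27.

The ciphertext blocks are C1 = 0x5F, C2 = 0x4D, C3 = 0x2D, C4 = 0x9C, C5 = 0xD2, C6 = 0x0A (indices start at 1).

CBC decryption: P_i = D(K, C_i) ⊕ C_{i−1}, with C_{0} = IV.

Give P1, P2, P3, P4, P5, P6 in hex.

P1 = 0x6D, P2 = 0x67, P3 = 0x55, P4 = 0xAA, P5 = 0x21, P6 = 0x27

P1: D(K, 0x5F) = 0x4A; 0x4A ⊕ 0x27 = 0x6D.
P2: D(K, 0x4D) = 0x38; 0x38 ⊕ 0x5F = 0x67.
P3: D(K, 0x2D) = 0x18; 0x18 ⊕ 0x4D = 0x55.
P4: D(K, 0x9C) = 0x87; 0x87 ⊕ 0x2D = 0xAA.
P5: D(K, 0xD2) = 0xBD; 0xBD ⊕ 0x9C = 0x21.
P6: D(K, 0x0A) = 0xF5; 0xF5 ⊕ 0xD2 = 0x27.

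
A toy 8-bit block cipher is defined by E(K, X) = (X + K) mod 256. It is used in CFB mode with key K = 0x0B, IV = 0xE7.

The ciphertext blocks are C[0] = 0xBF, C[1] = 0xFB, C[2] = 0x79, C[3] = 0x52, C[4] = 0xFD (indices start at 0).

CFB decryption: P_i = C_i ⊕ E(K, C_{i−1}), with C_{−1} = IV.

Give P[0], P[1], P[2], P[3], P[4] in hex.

P[0] = 0x4D, P[1] = 0x31, P[2] = 0x7F, P[3] = 0xD6, P[4] = 0xA0

P[0]: E(K, 0xE7) = 0xF2; 0xBF ⊕ 0xF2 = 0x4D.
P[1]: E(K, 0xBF) = 0xCA; 0xFB ⊕ 0xCA = 0x31.
P[2]: E(K, 0xFB) = 0x06; 0x79 ⊕ 0x06 = 0x7F.
P[3]: E(K, 0x79) = 0x84; 0x52 ⊕ 0x84 = 0xD6.
P[4]: E(K, 0x52) = 0x5D; 0xFD ⊕ 0x5D = 0xA0.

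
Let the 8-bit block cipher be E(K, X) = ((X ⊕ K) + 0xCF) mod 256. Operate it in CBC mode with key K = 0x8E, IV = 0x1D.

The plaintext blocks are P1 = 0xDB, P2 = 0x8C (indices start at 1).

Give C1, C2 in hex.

C1 = 0x17, C2 = 0xE4

CBC encryption: C_i = E(K, P_i ⊕ C_{i−1}), with C_{0} = IV.
C1: P1 ⊕ 0x1D = 0xC6; E(K, 0xC6) = 0x17.
C2: P2 ⊕ 0x17 = 0x9B; E(K, 0x9B) = 0xE4.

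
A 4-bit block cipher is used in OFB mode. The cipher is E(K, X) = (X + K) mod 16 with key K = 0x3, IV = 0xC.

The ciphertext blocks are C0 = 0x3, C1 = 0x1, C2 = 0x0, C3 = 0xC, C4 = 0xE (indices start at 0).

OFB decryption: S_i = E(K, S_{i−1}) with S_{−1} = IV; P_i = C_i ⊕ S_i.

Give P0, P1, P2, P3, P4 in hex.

P0: S = E(K, 0xC) = 0xF; 0x3 ⊕ 0xF = 0xC.
P1: S = E(K, 0xF) = 0x2; 0x1 ⊕ 0x2 = 0x3.
P2: S = E(K, 0x2) = 0x5; 0x0 ⊕ 0x5 = 0x5.
P3: S = E(K, 0x5) = 0x8; 0xC ⊕ 0x8 = 0x4.
P4: S = E(K, 0x8) = 0xB; 0xE ⊕ 0xB = 0x5.

P0 = 0xC, P1 = 0x3, P2 = 0x5, P3 = 0x4, P4 = 0x5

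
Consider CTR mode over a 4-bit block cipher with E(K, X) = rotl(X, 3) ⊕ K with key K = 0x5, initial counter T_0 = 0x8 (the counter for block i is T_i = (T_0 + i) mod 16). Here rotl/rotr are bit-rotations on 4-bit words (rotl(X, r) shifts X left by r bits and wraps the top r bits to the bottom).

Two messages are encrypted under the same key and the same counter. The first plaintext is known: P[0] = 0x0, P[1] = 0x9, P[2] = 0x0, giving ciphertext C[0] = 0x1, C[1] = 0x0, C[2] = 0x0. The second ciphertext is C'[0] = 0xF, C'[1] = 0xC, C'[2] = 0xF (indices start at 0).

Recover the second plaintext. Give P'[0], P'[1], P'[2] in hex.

P'[0] = 0xE, P'[1] = 0x5, P'[2] = 0xF

In CTR with a reused counter, both messages share the same keystream S_i, so C_i ⊕ C'_i = P_i ⊕ P'_i and thus P'_i = P_i ⊕ C_i ⊕ C'_i.
P'[0]: 0x0 ⊕ 0x1 ⊕ 0xF = 0xE.
P'[1]: 0x9 ⊕ 0x0 ⊕ 0xC = 0x5.
P'[2]: 0x0 ⊕ 0x0 ⊕ 0xF = 0xF.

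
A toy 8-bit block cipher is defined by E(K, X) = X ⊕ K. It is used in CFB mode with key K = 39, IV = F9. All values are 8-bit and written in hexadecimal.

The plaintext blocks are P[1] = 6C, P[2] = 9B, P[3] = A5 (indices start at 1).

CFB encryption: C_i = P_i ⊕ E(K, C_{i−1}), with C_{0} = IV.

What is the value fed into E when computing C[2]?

C[1]: E(K, F9) = C0; 6C ⊕ C0 = AC.
C[2]: E(K, AC) = 95; 9B ⊕ 95 = 0E.
So the input to E for block [2] is AC.

AC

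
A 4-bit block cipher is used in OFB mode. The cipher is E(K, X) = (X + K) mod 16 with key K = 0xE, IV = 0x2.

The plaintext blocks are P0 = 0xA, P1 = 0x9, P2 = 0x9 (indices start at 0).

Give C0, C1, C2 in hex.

OFB encryption: S_i = E(K, S_{i−1}) with S_{−1} = IV; C_i = P_i ⊕ S_i.
C0: S = E(K, 0x2) = 0x0; 0xA ⊕ 0x0 = 0xA.
C1: S = E(K, 0x0) = 0xE; 0x9 ⊕ 0xE = 0x7.
C2: S = E(K, 0xE) = 0xC; 0x9 ⊕ 0xC = 0x5.

C0 = 0xA, C1 = 0x7, C2 = 0x5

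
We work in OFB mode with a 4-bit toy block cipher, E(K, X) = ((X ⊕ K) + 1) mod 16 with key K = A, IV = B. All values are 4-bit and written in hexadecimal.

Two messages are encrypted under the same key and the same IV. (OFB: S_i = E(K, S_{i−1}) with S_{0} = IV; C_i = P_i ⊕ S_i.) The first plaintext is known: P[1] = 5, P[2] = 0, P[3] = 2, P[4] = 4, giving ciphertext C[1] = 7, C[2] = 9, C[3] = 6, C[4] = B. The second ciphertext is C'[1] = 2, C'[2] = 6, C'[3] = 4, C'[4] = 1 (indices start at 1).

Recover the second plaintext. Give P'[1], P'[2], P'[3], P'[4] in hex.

In OFB with a reused IV, both messages share the same keystream S_i, so C_i ⊕ C'_i = P_i ⊕ P'_i and thus P'_i = P_i ⊕ C_i ⊕ C'_i.
P'[1]: 5 ⊕ 7 ⊕ 2 = 0.
P'[2]: 0 ⊕ 9 ⊕ 6 = F.
P'[3]: 2 ⊕ 6 ⊕ 4 = 0.
P'[4]: 4 ⊕ B ⊕ 1 = E.

P'[1] = 0, P'[2] = F, P'[3] = 0, P'[4] = E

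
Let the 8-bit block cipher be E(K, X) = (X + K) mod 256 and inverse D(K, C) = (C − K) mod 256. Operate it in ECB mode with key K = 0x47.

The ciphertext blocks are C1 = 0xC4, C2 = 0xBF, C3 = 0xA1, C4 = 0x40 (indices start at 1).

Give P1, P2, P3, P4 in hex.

ECB decryption: P_i = D(K, C_i).
P1: D(K, 0xC4) = 0x7D.
P2: D(K, 0xBF) = 0x78.
P3: D(K, 0xA1) = 0x5A.
P4: D(K, 0x40) = 0xF9.

P1 = 0x7D, P2 = 0x78, P3 = 0x5A, P4 = 0xF9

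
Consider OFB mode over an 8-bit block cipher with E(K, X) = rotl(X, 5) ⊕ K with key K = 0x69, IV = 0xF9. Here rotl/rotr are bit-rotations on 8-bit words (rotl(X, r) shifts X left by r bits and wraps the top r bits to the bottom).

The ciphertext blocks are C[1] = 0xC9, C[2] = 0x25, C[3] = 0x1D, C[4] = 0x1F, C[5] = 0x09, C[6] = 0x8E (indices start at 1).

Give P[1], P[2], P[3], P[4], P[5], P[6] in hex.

P[1] = 0x9F, P[2] = 0x86, P[3] = 0x00, P[4] = 0xD5, P[5] = 0x39, P[6] = 0xE1

OFB decryption: S_i = E(K, S_{i−1}) with S_{0} = IV; P_i = C_i ⊕ S_i.
P[1]: S = E(K, 0xF9) = 0x56; 0xC9 ⊕ 0x56 = 0x9F.
P[2]: S = E(K, 0x56) = 0xA3; 0x25 ⊕ 0xA3 = 0x86.
P[3]: S = E(K, 0xA3) = 0x1D; 0x1D ⊕ 0x1D = 0x00.
P[4]: S = E(K, 0x1D) = 0xCA; 0x1F ⊕ 0xCA = 0xD5.
P[5]: S = E(K, 0xCA) = 0x30; 0x09 ⊕ 0x30 = 0x39.
P[6]: S = E(K, 0x30) = 0x6F; 0x8E ⊕ 0x6F = 0xE1.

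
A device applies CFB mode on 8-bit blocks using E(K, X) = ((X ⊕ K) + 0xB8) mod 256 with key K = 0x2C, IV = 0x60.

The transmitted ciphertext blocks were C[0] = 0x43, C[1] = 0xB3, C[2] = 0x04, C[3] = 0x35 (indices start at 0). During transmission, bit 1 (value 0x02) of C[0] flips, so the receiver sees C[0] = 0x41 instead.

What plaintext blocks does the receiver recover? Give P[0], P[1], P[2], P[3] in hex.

CFB decryption: P_i = C_i ⊕ E(K, C_{i−1}), with C_{−1} = IV.
Only C[0] changed, to 0x41. In CFB, a change in C_i flips the same bit in P_i and garbles P_{i+1}. Decrypting the received ciphertext:
P[0]: E(K, 0x60) = 0x04; 0x41 ⊕ 0x04 = 0x45.
P[1]: E(K, 0x41) = 0x25; 0xB3 ⊕ 0x25 = 0x96.
P[2]: E(K, 0xB3) = 0x57; 0x04 ⊕ 0x57 = 0x53.
P[3]: E(K, 0x04) = 0xE0; 0x35 ⊕ 0xE0 = 0xD5.
Blocks that differ from the original plaintext: P[0], P[1].

P[0] = 0x45, P[1] = 0x96, P[2] = 0x53, P[3] = 0xD5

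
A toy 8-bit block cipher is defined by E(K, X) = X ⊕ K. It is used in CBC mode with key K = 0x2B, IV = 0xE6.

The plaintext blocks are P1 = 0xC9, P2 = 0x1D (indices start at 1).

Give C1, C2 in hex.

CBC encryption: C_i = E(K, P_i ⊕ C_{i−1}), with C_{0} = IV.
C1: P1 ⊕ 0xE6 = 0x2F; E(K, 0x2F) = 0x04.
C2: P2 ⊕ 0x04 = 0x19; E(K, 0x19) = 0x32.

C1 = 0x04, C2 = 0x32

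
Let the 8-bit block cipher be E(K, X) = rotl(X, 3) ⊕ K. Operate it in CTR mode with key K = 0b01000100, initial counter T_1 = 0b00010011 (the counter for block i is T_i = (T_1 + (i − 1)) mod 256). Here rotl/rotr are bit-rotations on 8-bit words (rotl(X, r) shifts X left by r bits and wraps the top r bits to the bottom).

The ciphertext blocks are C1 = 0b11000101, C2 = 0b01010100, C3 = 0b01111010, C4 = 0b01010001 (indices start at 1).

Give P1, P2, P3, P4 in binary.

P1 = 0b00011001, P2 = 0b10110000, P3 = 0b10010110, P4 = 0b10100101

CTR decryption: S_i = E(K, T_i) where T_i is the counter for block i; P_i = C_i ⊕ S_i.
P1: T = 0b00010011, S = E(K, T) = 0b11011100; 0b11000101 ⊕ 0b11011100 = 0b00011001.
P2: T = 0b00010100, S = E(K, T) = 0b11100100; 0b01010100 ⊕ 0b11100100 = 0b10110000.
P3: T = 0b00010101, S = E(K, T) = 0b11101100; 0b01111010 ⊕ 0b11101100 = 0b10010110.
P4: T = 0b00010110, S = E(K, T) = 0b11110100; 0b01010001 ⊕ 0b11110100 = 0b10100101.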